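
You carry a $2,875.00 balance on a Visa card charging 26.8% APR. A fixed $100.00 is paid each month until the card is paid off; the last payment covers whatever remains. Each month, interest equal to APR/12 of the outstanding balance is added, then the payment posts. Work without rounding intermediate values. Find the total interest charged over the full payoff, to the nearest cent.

$1,777.00

Monthly rate r = 26.8%/12 = 2.23333% = 0.0223333.
Payoff takes n = ⌈−ln(1 − rB₀/P)/ln(1+r)⌉ = ⌈46.517⌉ = 47 payments; the last is $52.00.
Total paid = 46·$100.00 + $52.00 = $4,652.00.
Total interest = total paid − principal = $4,652.00 − $2,875.00 = $1,777.00.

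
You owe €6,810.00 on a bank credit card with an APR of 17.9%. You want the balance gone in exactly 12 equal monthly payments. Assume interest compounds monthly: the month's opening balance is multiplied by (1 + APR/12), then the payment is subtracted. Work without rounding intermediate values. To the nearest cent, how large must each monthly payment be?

€624.02

Monthly rate r = 17.9%/12 = 1.49167% = 0.0149167.
Level-payment amortization: P = B₀·r / (1 − (1+r)^(−n)) = 6810.00·0.0149167 / (1 − 1.01492^(−12)).
Denominator 1 − (1+r)^(−12) = 0.162788111.
P = 101.582 / 0.162788111 ≈ 624.02.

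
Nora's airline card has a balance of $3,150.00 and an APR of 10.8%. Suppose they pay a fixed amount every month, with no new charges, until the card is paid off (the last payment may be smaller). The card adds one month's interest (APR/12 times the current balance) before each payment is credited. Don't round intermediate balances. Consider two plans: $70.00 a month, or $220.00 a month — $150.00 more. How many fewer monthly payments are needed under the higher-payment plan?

42 fewer payments

Monthly rate r = 10.8%/12 = 0.9% = 0.009.
At $70.00/mo: n = ⌈−ln(1 − rB₀/P)/ln(1+r)⌉ = 58 payments (last $66.33); total interest = total paid − $3,150.00 = $906.33.
At $220.00/mo: 16 payments (last $87.66); total interest $237.66.
Payments saved = 58 − 16 = 42.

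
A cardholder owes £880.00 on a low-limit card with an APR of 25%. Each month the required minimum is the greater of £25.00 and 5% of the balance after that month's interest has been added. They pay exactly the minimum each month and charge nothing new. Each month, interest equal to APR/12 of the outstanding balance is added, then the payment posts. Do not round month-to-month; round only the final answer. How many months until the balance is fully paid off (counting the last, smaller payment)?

Monthly rate r = 25%/12 = 2.08333% = 0.0208333.
While 5% of the post-interest balance exceeds £25.00, each month B ← (B·(1+r))·(1 − 0.05), i.e. B shrinks by the factor (1+r)·0.95 = 0.96979.
This holds for months 1–20. Entering month 21 the balance is £476.49; 5% of the post-interest balance is now below £25.00, so the flat £25.00 minimum applies from here.
From month 21 a fixed £25.00 at rate r clears £476.49 in 25 more payments. Total: 20 + 25 = 45 months.

45 months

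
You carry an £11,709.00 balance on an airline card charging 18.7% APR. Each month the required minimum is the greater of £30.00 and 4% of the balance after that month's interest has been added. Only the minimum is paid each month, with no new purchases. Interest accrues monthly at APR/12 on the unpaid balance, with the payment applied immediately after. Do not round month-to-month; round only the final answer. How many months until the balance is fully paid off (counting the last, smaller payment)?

141 months

Monthly rate r = 18.7%/12 = 1.55833% = 0.0155833.
While 4% of the post-interest balance exceeds £30.00, each month B ← (B·(1+r))·(1 − 0.04), i.e. B shrinks by the factor (1+r)·0.96 = 0.97496.
This holds for months 1–109. Entering month 110 the balance is £738.04; 4% of the post-interest balance is now below £30.00, so the flat £30.00 minimum applies from here.
From month 110 a fixed £30.00 at rate r clears £738.04 in 32 more payments. Total: 109 + 32 = 141 months.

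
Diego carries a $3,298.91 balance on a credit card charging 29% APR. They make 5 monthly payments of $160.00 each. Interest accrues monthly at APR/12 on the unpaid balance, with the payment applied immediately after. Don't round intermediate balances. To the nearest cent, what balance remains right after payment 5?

$2,877.65

Monthly rate r = 29%/12 = 2.41667% = 0.0241667.
Each month: B ← B·(1+r) − $160.00.
Month 1: interest $79.72; balance after payment $3,218.63.
Month 2: interest $77.78; balance after payment $3,136.42.
Month 3: interest $75.80; balance after payment $3,052.21.
Month 4: interest $73.76; balance after payment $2,965.98.
Month 5: interest $71.68; balance after payment $2,877.65.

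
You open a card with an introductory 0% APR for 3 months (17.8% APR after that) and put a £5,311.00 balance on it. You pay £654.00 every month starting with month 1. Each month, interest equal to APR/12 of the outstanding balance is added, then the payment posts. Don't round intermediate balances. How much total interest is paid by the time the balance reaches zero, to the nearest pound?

£161

Promo months 1–3 at r₀ = 0%/12 = 0; months 4+ at r₁ = 17.8%/12 = 0.0148333.
After month 3 (no interest yet): B = £5,311.00 − 3·£654.00 = £3,349.00.
Then at r₁ with £654.00/mo: n₂ = −ln(1 − r₁·B/P)/ln(1+r₁) ≈ 5.37 → 6 more payments.
Total paid = 8·£654.00 + £239.91 = £5,471.91; interest = £5,471.91 − £5,311.00 = £160.91.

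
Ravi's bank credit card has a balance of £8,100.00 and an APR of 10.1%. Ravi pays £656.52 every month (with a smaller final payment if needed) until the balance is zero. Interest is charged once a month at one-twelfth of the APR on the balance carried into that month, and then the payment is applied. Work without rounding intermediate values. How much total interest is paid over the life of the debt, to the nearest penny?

£488.30

Monthly rate r = 10.1%/12 = 0.841667% = 0.00841667.
Payoff takes n = ⌈−ln(1 − rB₀/P)/ln(1+r)⌉ = ⌈13.081⌉ = 14 payments; the last is £53.54.
Total paid = 13·£656.52 + £53.54 = £8,588.30.
Total interest = total paid − principal = £8,588.30 − £8,100.00 = £488.30.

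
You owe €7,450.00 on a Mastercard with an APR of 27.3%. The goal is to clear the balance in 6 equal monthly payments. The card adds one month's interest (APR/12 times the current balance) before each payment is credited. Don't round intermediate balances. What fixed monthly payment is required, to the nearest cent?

€1,342.39

Monthly rate r = 27.3%/12 = 2.275% = 0.02275.
Level-payment amortization: P = B₀·r / (1 − (1+r)^(−n)) = 7450.00·0.02275 / (1 − 1.02275^(−6)).
Denominator 1 − (1+r)^(−6) = 0.126258284.
P = 169.487 / 0.126258284 ≈ 1342.39.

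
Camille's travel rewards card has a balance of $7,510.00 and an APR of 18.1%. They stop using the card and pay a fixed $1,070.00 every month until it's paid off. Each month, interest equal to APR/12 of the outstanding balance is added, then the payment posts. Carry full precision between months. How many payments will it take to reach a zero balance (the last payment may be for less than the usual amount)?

8 payments

Monthly rate r = 18.1%/12 = 1.50833% = 0.0150833.
Recurrence: B ← B·(1+r) − $1,070.00.
Month 1: interest $113.28; balance after payment $6,553.28.
Month 2: interest $98.85; balance after payment $5,582.12.
Closed form: n = −ln(1 − rB₀/P)/ln(1+r) = −ln(0.89413)/ln(1.01508) ≈ 7.475, so the balance reaches zero during payment 8.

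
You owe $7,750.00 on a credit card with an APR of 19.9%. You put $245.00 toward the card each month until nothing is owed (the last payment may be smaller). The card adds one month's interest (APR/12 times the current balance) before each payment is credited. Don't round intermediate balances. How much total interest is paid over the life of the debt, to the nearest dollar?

Monthly rate r = 19.9%/12 = 1.65833% = 0.0165833.
Payoff takes n = ⌈−ln(1 − rB₀/P)/ln(1+r)⌉ = ⌈45.208⌉ = 46 payments; the last is $51.21.
Total paid = 45·$245.00 + $51.21 = $11,076.21.
Total interest = total paid − principal = $11,076.21 − $7,750.00 = $3,326.21.

$3,326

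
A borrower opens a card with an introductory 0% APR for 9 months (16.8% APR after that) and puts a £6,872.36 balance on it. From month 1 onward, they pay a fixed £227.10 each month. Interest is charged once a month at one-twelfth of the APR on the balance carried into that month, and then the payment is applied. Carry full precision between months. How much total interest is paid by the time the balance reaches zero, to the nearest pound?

£944

Promo months 1–9 at r₀ = 0%/12 = 0; months 10+ at r₁ = 16.8%/12 = 0.014.
After month 9 (no interest yet): B = £6,872.36 − 9·£227.10 = £4,828.46.
Then at r₁ with £227.10/mo: n₂ = −ln(1 − r₁·B/P)/ln(1+r₁) ≈ 25.41 → 26 more payments.
Total paid = 34·£227.10 + £94.54 = £7,815.94; interest = £7,815.94 − £6,872.36 = £943.58.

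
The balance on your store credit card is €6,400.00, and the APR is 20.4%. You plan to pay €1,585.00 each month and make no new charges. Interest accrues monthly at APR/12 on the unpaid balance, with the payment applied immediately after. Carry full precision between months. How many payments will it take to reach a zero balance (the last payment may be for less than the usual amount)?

Monthly rate r = 20.4%/12 = 1.7% = 0.017.
Recurrence: B ← B·(1+r) − €1,585.00.
Month 1: interest €108.80; balance after payment €4,923.80.
Month 2: interest €83.70; balance after payment €3,422.50.
Month 3: interest €58.18; balance after payment €1,895.69.
Month 4: interest €32.23; balance after payment €342.91.
Month 5: interest €5.83; balance after payment €0.00.

5 months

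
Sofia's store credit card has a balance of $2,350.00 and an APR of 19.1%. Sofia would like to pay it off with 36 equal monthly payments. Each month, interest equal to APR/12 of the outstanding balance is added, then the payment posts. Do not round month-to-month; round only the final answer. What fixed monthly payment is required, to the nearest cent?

$86.26

Monthly rate r = 19.1%/12 = 1.59167% = 0.0159167.
Level-payment amortization: P = B₀·r / (1 − (1+r)^(−n)) = 2350.00·0.0159167 / (1 − 1.01592^(−36)).
Denominator 1 − (1+r)^(−36) = 0.433618666.
P = 37.4042 / 0.433618666 ≈ 86.26.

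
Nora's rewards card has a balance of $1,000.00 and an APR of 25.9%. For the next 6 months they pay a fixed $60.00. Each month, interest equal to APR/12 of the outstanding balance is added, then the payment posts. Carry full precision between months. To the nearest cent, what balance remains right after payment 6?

Monthly rate r = 25.9%/12 = 2.15833% = 0.0215833.
Each month: B ← B·(1+r) − $60.00.
Month 1: interest $21.58; balance after payment $961.58.
Month 2: interest $20.75; balance after payment $922.34.
Month 3: interest $19.91; balance after payment $882.24.
Month 4: interest $19.04; balance after payment $841.29.
Month 5: interest $18.16; balance after payment $799.44.
Month 6: interest $17.25; balance after payment $756.70.

$756.70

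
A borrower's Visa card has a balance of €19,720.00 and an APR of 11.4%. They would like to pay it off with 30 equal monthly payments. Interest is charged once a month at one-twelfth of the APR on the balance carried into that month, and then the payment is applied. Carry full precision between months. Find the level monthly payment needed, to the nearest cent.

Monthly rate r = 11.4%/12 = 0.95% = 0.0095.
Level-payment amortization: P = B₀·r / (1 − (1+r)^(−n)) = 19720.00·0.0095 / (1 − 1.0095^(−30)).
Denominator 1 − (1+r)^(−30) = 0.246973428.
P = 187.34 / 0.246973428 ≈ 758.54.

€758.54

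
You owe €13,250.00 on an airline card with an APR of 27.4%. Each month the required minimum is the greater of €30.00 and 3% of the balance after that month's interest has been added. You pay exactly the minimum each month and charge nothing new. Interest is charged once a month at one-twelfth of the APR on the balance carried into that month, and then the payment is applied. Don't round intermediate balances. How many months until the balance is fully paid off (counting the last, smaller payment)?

Monthly rate r = 27.4%/12 = 2.28333% = 0.0228333.
While 3% of the post-interest balance exceeds €30.00, each month B ← (B·(1+r))·(1 − 0.03), i.e. B shrinks by the factor (1+r)·0.97 = 0.99215.
This holds for months 1–331. Entering month 332 the balance is €975.15; 3% of the post-interest balance is now below €30.00, so the flat €30.00 minimum applies from here.
From month 332 a fixed €30.00 at rate r clears €975.15 in 61 more payments. Total: 331 + 61 = 392 months.

392 months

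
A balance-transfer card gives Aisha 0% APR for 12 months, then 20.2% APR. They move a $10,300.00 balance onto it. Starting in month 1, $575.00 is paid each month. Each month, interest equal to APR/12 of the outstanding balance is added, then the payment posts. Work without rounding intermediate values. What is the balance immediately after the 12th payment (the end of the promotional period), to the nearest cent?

$3,400.00

Promo months 1–12 at r₀ = 0%/12 = 0; months 13+ at r₁ = 20.2%/12 = 0.0168333.
After month 12 (no interest yet): B = $10,300.00 − 12·$575.00 = $3,400.00.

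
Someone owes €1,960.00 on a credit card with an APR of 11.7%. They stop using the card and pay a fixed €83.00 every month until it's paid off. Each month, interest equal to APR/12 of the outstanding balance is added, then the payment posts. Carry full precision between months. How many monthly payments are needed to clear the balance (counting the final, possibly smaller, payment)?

27 months

Monthly rate r = 11.7%/12 = 0.975% = 0.00975.
Recurrence: B ← B·(1+r) − €83.00.
Month 1: interest €19.11; balance after payment €1,896.11.
Month 2: interest €18.49; balance after payment €1,831.60.
Closed form: n = −ln(1 − rB₀/P)/ln(1+r) = −ln(0.76976)/ln(1.00975) ≈ 26.969, so the balance reaches zero during payment 27.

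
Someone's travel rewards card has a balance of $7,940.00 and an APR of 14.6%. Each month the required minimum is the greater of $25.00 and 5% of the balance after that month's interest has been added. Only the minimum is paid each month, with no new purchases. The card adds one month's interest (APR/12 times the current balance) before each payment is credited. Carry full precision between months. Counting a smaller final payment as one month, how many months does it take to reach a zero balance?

94 months

Monthly rate r = 14.6%/12 = 1.21667% = 0.0121667.
While 5% of the post-interest balance exceeds $25.00, each month B ← (B·(1+r))·(1 − 0.05), i.e. B shrinks by the factor (1+r)·0.95 = 0.96156.
This holds for months 1–71. Entering month 72 the balance is $491.01; 5% of the post-interest balance is now below $25.00, so the flat $25.00 minimum applies from here.
From month 72 a fixed $25.00 at rate r clears $491.01 in 23 more payments. Total: 71 + 23 = 94 months.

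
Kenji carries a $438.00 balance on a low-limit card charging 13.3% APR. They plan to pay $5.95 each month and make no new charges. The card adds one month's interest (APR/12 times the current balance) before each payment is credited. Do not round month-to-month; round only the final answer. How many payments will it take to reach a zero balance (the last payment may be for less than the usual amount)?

154 payments

Monthly rate r = 13.3%/12 = 1.10833% = 0.0110833.
Recurrence: B ← B·(1+r) − $5.95.
Month 1: interest $4.85; balance after payment $436.90.
Month 2: interest $4.84; balance after payment $435.80.
Closed form: n = −ln(1 − rB₀/P)/ln(1+r) = −ln(0.18412)/ln(1.01108) ≈ 153.522, so the balance reaches zero during payment 154.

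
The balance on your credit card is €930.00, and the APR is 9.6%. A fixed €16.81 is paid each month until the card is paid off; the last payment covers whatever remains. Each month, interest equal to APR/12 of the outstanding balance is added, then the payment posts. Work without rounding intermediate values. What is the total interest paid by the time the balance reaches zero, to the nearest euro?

Monthly rate r = 9.6%/12 = 0.8% = 0.008.
Payoff takes n = ⌈−ln(1 − rB₀/P)/ln(1+r)⌉ = ⌈73.349⌉ = 74 payments; the last is €5.89.
Total paid = 73·€16.81 + €5.89 = €1,233.02.
Total interest = total paid − principal = €1,233.02 − €930.00 = €303.02.

€303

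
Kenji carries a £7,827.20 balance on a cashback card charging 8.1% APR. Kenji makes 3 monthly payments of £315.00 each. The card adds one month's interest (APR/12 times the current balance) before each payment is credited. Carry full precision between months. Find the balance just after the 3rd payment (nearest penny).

£7,035.38

Monthly rate r = 8.1%/12 = 0.675% = 0.00675.
Each month: B ← B·(1+r) − £315.00.
Month 1: interest £52.83; balance after payment £7,565.03.
Month 2: interest £51.06; balance after payment £7,301.10.
Month 3: interest £49.28; balance after payment £7,035.38.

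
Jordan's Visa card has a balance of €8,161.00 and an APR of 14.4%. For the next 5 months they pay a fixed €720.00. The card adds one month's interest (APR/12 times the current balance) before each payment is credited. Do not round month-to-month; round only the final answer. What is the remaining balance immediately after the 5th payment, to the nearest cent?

Monthly rate r = 14.4%/12 = 1.2% = 0.012.
Each month: B ← B·(1+r) − €720.00.
Month 1: interest €97.93; balance after payment €7,538.93.
Month 2: interest €90.47; balance after payment €6,909.40.
Month 3: interest €82.91; balance after payment €6,272.31.
Month 4: interest €75.27; balance after payment €5,627.58.
Month 5: interest €67.53; balance after payment €4,975.11.

€4,975.11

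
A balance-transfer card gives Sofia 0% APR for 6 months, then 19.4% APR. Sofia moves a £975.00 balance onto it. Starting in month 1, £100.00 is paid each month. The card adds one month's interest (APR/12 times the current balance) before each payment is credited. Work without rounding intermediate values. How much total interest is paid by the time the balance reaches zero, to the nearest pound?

£15

Promo months 1–6 at r₀ = 0%/12 = 0; months 7+ at r₁ = 19.4%/12 = 0.0161667.
After month 6 (no interest yet): B = £975.00 − 6·£100.00 = £375.00.
Then at r₁ with £100.00/mo: n₂ = −ln(1 − r₁·B/P)/ln(1+r₁) ≈ 3.90 → 4 more payments.
Total paid = 9·£100.00 + £90.04 = £990.04; interest = £990.04 − £975.00 = £15.04.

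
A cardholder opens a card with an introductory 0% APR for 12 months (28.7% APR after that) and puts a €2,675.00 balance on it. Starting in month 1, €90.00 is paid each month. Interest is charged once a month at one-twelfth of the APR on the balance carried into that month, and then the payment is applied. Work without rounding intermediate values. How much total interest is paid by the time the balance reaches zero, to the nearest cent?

Promo months 1–12 at r₀ = 0%/12 = 0; months 13+ at r₁ = 28.7%/12 = 0.0239167.
After month 12 (no interest yet): B = €2,675.00 − 12·€90.00 = €1,595.00.
Then at r₁ with €90.00/mo: n₂ = −ln(1 − r₁·B/P)/ln(1+r₁) ≈ 23.33 → 24 more payments.
Total paid = 35·€90.00 + €29.90 = €3,179.90; interest = €3,179.90 − €2,675.00 = €504.90.

€504.90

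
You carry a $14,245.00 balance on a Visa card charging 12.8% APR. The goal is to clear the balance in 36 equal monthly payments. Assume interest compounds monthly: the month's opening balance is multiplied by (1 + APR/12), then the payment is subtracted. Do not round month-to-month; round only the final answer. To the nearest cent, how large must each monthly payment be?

$478.60

Monthly rate r = 12.8%/12 = 1.06667% = 0.0106667.
Level-payment amortization: P = B₀·r / (1 − (1+r)^(−n)) = 14245.00·0.0106667 / (1 − 1.01067^(−36)).
Denominator 1 − (1+r)^(−36) = 0.317482047.
P = 151.947 / 0.317482047 ≈ 478.60.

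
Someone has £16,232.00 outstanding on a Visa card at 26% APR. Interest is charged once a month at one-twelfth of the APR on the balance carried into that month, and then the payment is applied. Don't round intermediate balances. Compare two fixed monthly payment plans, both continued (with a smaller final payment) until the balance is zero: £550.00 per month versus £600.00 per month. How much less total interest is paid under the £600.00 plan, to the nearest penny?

£1,479.33

Monthly rate r = 26%/12 = 2.16667% = 0.0216667.
At £550.00/mo: n = ⌈−ln(1 − rB₀/P)/ln(1+r)⌉ = 48 payments (last £325.89); total interest = total paid − £16,232.00 = £9,943.89.
At £600.00/mo: 42 payments (last £96.56); total interest £8,464.56.
Interest saved = £9,943.89 − £8,464.56 = £1,479.33.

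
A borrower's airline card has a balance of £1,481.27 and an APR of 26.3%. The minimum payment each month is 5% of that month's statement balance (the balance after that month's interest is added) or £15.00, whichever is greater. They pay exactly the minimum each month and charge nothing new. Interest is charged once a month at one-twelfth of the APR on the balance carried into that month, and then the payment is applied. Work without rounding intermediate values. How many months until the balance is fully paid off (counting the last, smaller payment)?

81 months

Monthly rate r = 26.3%/12 = 2.19167% = 0.0219167.
While 5% of the post-interest balance exceeds £15.00, each month B ← (B·(1+r))·(1 − 0.05), i.e. B shrinks by the factor (1+r)·0.95 = 0.97082.
This holds for months 1–55. Entering month 56 the balance is £290.59; 5% of the post-interest balance is now below £15.00, so the flat £15.00 minimum applies from here.
From month 56 a fixed £15.00 at rate r clears £290.59 in 26 more payments. Total: 55 + 26 = 81 months.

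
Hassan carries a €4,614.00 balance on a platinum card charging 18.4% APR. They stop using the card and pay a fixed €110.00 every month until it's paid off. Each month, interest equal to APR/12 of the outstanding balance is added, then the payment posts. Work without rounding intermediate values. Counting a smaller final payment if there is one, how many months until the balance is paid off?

Monthly rate r = 18.4%/12 = 1.53333% = 0.0153333.
Recurrence: B ← B·(1+r) − €110.00.
Month 1: interest €70.75; balance after payment €4,574.75.
Month 2: interest €70.15; balance after payment €4,534.89.
Closed form: n = −ln(1 − rB₀/P)/ln(1+r) = −ln(0.35684)/ln(1.01533) ≈ 67.719, so the balance reaches zero during payment 68.

68 payments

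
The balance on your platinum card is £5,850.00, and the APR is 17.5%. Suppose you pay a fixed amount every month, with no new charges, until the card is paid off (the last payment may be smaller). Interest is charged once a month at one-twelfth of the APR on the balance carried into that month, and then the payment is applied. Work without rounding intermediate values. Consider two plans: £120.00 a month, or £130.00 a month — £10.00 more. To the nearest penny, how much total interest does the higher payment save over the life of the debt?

£698.59

Monthly rate r = 17.5%/12 = 1.45833% = 0.0145833.
At £120.00/mo: n = ⌈−ln(1 − rB₀/P)/ln(1+r)⌉ = 86 payments (last £87.04); total interest = total paid − £5,850.00 = £4,437.04.
At £130.00/mo: 74 payments (last £98.45); total interest £3,738.45.
Interest saved = £4,437.04 − £3,738.45 = £698.59.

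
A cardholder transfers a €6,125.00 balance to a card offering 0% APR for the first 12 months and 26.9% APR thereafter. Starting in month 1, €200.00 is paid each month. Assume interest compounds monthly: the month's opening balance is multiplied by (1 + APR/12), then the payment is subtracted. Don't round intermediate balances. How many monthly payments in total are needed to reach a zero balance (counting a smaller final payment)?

37 payments

Promo months 1–12 at r₀ = 0%/12 = 0; months 13+ at r₁ = 26.9%/12 = 0.0224167.
After month 12 (no interest yet): B = €6,125.00 − 12·€200.00 = €3,725.00.
Then at r₁ with €200.00/mo: n₂ = −ln(1 − r₁·B/P)/ln(1+r₁) ≈ 24.38 → 25 more payments.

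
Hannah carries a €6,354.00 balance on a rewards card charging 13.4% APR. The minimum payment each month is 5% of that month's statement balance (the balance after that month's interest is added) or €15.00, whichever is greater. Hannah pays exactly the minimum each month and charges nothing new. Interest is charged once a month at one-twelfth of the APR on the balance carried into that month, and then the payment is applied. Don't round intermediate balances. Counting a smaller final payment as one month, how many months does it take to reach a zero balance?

99 months

Monthly rate r = 13.4%/12 = 1.11667% = 0.0111667.
While 5% of the post-interest balance exceeds €15.00, each month B ← (B·(1+r))·(1 − 0.05), i.e. B shrinks by the factor (1+r)·0.95 = 0.96061.
This holds for months 1–77. Entering month 78 the balance is €287.82; 5% of the post-interest balance is now below €15.00, so the flat €15.00 minimum applies from here.
From month 78 a fixed €15.00 at rate r clears €287.82 in 22 more payments. Total: 77 + 22 = 99 months.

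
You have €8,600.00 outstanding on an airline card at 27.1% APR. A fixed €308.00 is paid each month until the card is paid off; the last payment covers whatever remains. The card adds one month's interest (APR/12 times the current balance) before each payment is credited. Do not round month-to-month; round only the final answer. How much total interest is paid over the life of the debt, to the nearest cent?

Monthly rate r = 27.1%/12 = 2.25833% = 0.0225833.
Payoff takes n = ⌈−ln(1 − rB₀/P)/ln(1+r)⌉ = ⌈44.591⌉ = 45 payments; the last is €182.76.
Total paid = 44·€308.00 + €182.76 = €13,734.76.
Total interest = total paid − principal = €13,734.76 − €8,600.00 = €5,134.76.

€5,134.76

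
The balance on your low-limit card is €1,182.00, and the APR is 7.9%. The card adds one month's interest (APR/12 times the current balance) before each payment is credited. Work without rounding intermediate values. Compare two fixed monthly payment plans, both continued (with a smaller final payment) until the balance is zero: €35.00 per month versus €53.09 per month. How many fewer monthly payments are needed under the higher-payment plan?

Monthly rate r = 7.9%/12 = 0.658333% = 0.00658333.
At €35.00/mo: n = ⌈−ln(1 − rB₀/P)/ln(1+r)⌉ = 39 payments (last €11.25); total interest = total paid − €1,182.00 = €159.25.
At €53.09/mo: 25 payments (last €8.21); total interest €100.37.
Payments saved = 39 − 25 = 14.

14 fewer payments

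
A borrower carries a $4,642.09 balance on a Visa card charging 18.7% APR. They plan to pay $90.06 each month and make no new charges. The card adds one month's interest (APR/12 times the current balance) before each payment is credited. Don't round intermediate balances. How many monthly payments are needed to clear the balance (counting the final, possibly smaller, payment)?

Monthly rate r = 18.7%/12 = 1.55833% = 0.0155833.
Recurrence: B ← B·(1+r) − $90.06.
Month 1: interest $72.34; balance after payment $4,624.37.
Month 2: interest $72.06; balance after payment $4,606.37.
Closed form: n = −ln(1 − rB₀/P)/ln(1+r) = −ln(0.19677)/ln(1.01558) ≈ 105.136, so the balance reaches zero during payment 106.

106 months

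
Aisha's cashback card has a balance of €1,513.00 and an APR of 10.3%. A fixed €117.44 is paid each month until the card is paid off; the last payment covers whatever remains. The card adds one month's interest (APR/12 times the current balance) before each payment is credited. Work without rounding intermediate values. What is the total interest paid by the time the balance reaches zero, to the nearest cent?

Monthly rate r = 10.3%/12 = 0.858333% = 0.00858333.
Payoff takes n = ⌈−ln(1 − rB₀/P)/ln(1+r)⌉ = ⌈13.711⌉ = 14 payments; the last is €83.64.
Total paid = 13·€117.44 + €83.64 = €1,610.36.
Total interest = total paid − principal = €1,610.36 − €1,513.00 = €97.36.

€97.36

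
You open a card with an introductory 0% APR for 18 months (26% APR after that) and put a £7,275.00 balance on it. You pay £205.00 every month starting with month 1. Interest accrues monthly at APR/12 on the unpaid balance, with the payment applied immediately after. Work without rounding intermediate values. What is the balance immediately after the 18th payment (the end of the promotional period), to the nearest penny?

Promo months 1–18 at r₀ = 0%/12 = 0; months 19+ at r₁ = 26%/12 = 0.0216667.
After month 18 (no interest yet): B = £7,275.00 − 18·£205.00 = £3,585.00.

£3,585.00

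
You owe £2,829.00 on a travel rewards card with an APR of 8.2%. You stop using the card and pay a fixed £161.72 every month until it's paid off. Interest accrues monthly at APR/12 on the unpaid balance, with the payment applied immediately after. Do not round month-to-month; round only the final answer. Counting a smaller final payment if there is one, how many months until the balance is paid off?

Monthly rate r = 8.2%/12 = 0.683333% = 0.00683333.
Recurrence: B ← B·(1+r) − £161.72.
Month 1: interest £19.33; balance after payment £2,686.61.
Month 2: interest £18.36; balance after payment £2,543.25.
Closed form: n = −ln(1 − rB₀/P)/ln(1+r) = −ln(0.88046)/ln(1.00683) ≈ 18.694, so the balance reaches zero during payment 19.

19 months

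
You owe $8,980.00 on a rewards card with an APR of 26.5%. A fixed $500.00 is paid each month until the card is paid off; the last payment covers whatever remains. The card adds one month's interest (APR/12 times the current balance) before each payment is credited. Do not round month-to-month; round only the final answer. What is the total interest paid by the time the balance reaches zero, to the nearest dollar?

Monthly rate r = 26.5%/12 = 2.20833% = 0.0220833.
Payoff takes n = ⌈−ln(1 − rB₀/P)/ln(1+r)⌉ = ⌈23.129⌉ = 24 payments; the last is $65.00.
Total paid = 23·$500.00 + $65.00 = $11,565.00.
Total interest = total paid − principal = $11,565.00 − $8,980.00 = $2,585.00.

$2,585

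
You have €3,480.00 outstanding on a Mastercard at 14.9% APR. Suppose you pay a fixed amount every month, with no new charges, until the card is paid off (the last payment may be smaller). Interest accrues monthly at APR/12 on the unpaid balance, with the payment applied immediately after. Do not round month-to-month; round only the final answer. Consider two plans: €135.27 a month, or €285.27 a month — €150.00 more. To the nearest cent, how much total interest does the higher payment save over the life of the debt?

Monthly rate r = 14.9%/12 = 1.24167% = 0.0124167.
At €135.27/mo: n = ⌈−ln(1 − rB₀/P)/ln(1+r)⌉ = 32 payments (last €25.18); total interest = total paid − €3,480.00 = €738.55.
At €285.27/mo: 14 payments (last €88.86); total interest €317.37.
Interest saved = €738.55 − €317.37 = €421.18.

€421.18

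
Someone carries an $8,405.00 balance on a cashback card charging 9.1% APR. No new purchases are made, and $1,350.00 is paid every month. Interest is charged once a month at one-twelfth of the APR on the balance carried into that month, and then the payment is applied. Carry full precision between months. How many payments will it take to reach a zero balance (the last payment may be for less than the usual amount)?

Monthly rate r = 9.1%/12 = 0.758333% = 0.00758333.
Recurrence: B ← B·(1+r) − $1,350.00.
Month 1: interest $63.74; balance after payment $7,118.74.
Month 2: interest $53.98; balance after payment $5,822.72.
Closed form: n = −ln(1 − rB₀/P)/ln(1+r) = −ln(0.95279)/ln(1.00758) ≈ 6.402, so the balance reaches zero during payment 7.

7 payments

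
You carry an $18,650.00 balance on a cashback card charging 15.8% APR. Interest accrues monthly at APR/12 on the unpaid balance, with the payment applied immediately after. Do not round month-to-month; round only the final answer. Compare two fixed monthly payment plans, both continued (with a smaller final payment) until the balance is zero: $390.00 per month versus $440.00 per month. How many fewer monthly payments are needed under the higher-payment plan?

13 fewer payments

Monthly rate r = 15.8%/12 = 1.31667% = 0.0131667.
At $390.00/mo: n = ⌈−ln(1 − rB₀/P)/ln(1+r)⌉ = 76 payments (last $364.36); total interest = total paid − $18,650.00 = $10,964.36.
At $440.00/mo: 63 payments (last $190.31); total interest $8,820.31.
Payments saved = 76 − 63 = 13.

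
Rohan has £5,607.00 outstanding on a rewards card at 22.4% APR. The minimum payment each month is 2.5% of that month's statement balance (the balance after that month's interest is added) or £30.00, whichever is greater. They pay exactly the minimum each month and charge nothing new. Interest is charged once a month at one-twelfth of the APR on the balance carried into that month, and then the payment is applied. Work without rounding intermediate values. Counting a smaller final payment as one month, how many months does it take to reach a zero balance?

Monthly rate r = 22.4%/12 = 1.86667% = 0.0186667.
While 2.5% of the post-interest balance exceeds £30.00, each month B ← (B·(1+r))·(1 − 0.025), i.e. B shrinks by the factor (1+r)·0.975 = 0.9932.
This holds for months 1–229. Entering month 230 the balance is £1,175.27; 2.5% of the post-interest balance is now below £30.00, so the flat £30.00 minimum applies from here.
From month 230 a fixed £30.00 at rate r clears £1,175.27 in 72 more payments. Total: 229 + 72 = 301 months.

301 months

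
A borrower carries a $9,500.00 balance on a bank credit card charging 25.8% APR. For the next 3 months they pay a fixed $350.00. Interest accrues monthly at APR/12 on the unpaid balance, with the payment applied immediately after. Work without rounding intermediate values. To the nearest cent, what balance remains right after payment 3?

Monthly rate r = 25.8%/12 = 2.15% = 0.0215.
Each month: B ← B·(1+r) − $350.00.
Month 1: interest $204.25; balance after payment $9,354.25.
Month 2: interest $201.12; balance after payment $9,205.37.
Month 3: interest $197.92; balance after payment $9,053.28.

$9,053.28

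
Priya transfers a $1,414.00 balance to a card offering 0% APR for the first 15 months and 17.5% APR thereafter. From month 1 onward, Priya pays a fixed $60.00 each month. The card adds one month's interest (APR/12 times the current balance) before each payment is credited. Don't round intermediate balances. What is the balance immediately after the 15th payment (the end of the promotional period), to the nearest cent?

$514.00

Promo months 1–15 at r₀ = 0%/12 = 0; months 16+ at r₁ = 17.5%/12 = 0.0145833.
After month 15 (no interest yet): B = $1,414.00 − 15·$60.00 = $514.00.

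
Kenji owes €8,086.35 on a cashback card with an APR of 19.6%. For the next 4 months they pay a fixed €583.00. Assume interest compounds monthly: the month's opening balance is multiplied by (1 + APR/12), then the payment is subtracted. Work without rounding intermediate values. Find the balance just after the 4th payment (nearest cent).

Monthly rate r = 19.6%/12 = 1.63333% = 0.0163333.
Each month: B ← B·(1+r) − €583.00.
Month 1: interest €132.08; balance after payment €7,635.43.
Month 2: interest €124.71; balance after payment €7,177.14.
Month 3: interest €117.23; balance after payment €6,711.37.
Month 4: interest €109.62; balance after payment €6,237.98.

€6,237.98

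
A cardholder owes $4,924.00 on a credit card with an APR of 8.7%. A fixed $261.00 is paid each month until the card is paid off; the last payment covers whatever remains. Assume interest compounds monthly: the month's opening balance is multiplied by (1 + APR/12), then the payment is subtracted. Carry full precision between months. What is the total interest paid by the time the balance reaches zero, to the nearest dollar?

Monthly rate r = 8.7%/12 = 0.725% = 0.00725.
Payoff takes n = ⌈−ln(1 − rB₀/P)/ln(1+r)⌉ = ⌈20.361⌉ = 21 payments; the last is $94.38.
Total paid = 20·$261.00 + $94.38 = $5,314.38.
Total interest = total paid − principal = $5,314.38 − $4,924.00 = $390.38.

$390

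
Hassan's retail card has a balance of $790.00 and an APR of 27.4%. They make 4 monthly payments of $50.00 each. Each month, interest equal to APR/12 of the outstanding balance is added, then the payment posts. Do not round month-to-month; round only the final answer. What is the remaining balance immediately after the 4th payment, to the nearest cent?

$657.71

Monthly rate r = 27.4%/12 = 2.28333% = 0.0228333.
Each month: B ← B·(1+r) − $50.00.
Month 1: interest $18.04; balance after payment $758.04.
Month 2: interest $17.31; balance after payment $725.35.
Month 3: interest $16.56; balance after payment $691.91.
Month 4: interest $15.80; balance after payment $657.71.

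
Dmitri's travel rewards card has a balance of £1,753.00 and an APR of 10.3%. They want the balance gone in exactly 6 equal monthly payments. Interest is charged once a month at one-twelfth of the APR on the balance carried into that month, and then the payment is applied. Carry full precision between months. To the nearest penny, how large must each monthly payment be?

£301.01

Monthly rate r = 10.3%/12 = 0.858333% = 0.00858333.
Level-payment amortization: P = B₀·r / (1 − (1+r)^(−n)) = 1753.00·0.00858333 / (1 − 1.00858^(−6)).
Denominator 1 − (1+r)^(−6) = 0.0499875943.
P = 15.0466 / 0.0499875943 ≈ 301.01.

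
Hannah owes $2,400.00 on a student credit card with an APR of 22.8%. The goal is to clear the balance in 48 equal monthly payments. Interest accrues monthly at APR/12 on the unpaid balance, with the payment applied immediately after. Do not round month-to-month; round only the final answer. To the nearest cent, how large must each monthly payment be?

$76.66

Monthly rate r = 22.8%/12 = 1.9% = 0.019.
Level-payment amortization: P = B₀·r / (1 − (1+r)^(−n)) = 2400.00·0.019 / (1 − 1.019^(−48)).
Denominator 1 − (1+r)^(−48) = 0.59482824.
P = 45.6 / 0.59482824 ≈ 76.66.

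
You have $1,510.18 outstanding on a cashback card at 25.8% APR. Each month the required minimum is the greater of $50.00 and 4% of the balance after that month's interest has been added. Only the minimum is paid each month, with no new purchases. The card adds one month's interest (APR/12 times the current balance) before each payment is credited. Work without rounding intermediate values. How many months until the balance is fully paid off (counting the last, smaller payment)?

46 months

Monthly rate r = 25.8%/12 = 2.15% = 0.0215.
While 4% of the post-interest balance exceeds $50.00, each month B ← (B·(1+r))·(1 − 0.04), i.e. B shrinks by the factor (1+r)·0.96 = 0.98064.
This holds for months 1–11. Entering month 12 the balance is $1,217.96; 4% of the post-interest balance is now below $50.00, so the flat $50.00 minimum applies from here.
From month 12 a fixed $50.00 at rate r clears $1,217.96 in 35 more payments. Total: 11 + 35 = 46 months.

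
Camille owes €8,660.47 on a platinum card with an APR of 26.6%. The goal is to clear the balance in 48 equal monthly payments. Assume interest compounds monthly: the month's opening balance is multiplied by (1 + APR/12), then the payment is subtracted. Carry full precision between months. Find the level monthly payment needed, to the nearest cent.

Monthly rate r = 26.6%/12 = 2.21667% = 0.0221667.
Level-payment amortization: P = B₀·r / (1 − (1+r)^(−n)) = 8660.47·0.0221667 / (1 − 1.02217^(−48)).
Denominator 1 − (1+r)^(−48) = 0.650893678.
P = 191.974 / 0.650893678 ≈ 294.94.

€294.94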